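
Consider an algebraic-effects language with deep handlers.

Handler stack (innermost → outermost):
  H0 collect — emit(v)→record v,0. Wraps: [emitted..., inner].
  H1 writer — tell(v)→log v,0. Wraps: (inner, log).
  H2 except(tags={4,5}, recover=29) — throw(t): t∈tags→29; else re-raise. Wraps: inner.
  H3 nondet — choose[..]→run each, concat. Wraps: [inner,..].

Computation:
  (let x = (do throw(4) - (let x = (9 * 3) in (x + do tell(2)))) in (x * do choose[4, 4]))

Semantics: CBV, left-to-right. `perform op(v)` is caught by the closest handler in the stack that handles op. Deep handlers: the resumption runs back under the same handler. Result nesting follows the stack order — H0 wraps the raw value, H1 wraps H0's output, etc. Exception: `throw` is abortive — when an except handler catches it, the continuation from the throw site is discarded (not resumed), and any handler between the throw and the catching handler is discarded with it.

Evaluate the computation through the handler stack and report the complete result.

Step-by-step:
throw(4) @ H2 caught ⇒ 29
H3 returns [29]
= [29]

Answer: [29]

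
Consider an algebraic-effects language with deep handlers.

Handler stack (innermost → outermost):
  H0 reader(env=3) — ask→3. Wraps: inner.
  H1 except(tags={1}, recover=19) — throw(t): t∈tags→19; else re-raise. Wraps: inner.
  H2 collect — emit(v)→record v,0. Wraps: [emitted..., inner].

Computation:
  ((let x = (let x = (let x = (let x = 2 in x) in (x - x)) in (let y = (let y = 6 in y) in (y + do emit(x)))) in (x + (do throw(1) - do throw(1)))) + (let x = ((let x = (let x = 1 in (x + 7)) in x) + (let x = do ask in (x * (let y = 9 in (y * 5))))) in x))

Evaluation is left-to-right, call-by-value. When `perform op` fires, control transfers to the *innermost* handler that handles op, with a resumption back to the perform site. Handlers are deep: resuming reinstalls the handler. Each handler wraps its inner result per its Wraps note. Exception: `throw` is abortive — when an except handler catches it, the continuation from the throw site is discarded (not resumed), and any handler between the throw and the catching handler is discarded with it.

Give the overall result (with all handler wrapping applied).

Evaluation trace:
emit(0) @ H2 ⇒ out+=0
throw(1) @ H1 caught ⇒ 19
H2 returns [0, 19]
= [0, 19]

Answer: [0, 19]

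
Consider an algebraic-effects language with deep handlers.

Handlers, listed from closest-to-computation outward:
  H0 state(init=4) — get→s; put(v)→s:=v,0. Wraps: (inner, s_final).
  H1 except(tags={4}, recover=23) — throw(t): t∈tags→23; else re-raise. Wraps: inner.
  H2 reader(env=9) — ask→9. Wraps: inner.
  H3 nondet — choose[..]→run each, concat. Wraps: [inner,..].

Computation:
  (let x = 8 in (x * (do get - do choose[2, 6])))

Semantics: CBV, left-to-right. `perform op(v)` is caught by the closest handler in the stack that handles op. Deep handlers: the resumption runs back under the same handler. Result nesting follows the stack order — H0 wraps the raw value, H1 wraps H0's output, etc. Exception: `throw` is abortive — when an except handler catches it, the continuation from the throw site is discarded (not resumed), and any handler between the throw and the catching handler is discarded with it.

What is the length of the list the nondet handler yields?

Answer: 2

Step-by-step:
get @ H0 ⇒ 4
choose[2, 6] @ H3
  branch[0] choose=2:
    H0 returns (16, 4)
    H1 returns (16, 4)
    H2 returns (16, 4)
    H3 returns [(16, 4)]
  branch[1] choose=6:
    H0 returns (-16, 4)
    H1 returns (-16, 4)
    H2 returns (-16, 4)
    H3 returns [(-16, 4)]
= [(16, 4), (-16, 4)]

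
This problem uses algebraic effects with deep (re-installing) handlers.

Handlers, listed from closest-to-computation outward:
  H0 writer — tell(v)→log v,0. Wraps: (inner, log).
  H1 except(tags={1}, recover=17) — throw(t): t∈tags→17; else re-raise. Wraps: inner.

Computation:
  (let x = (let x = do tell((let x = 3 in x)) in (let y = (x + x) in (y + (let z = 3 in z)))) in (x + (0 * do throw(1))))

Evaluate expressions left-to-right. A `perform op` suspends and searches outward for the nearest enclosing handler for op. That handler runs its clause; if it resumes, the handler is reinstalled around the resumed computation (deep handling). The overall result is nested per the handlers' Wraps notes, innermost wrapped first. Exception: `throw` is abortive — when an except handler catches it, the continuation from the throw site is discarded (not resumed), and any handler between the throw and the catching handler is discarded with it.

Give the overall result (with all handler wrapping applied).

Answer: 17

Working:
tell(3) @ H0 ⇒ log+=3
throw(1) @ H1 caught ⇒ 17
= 17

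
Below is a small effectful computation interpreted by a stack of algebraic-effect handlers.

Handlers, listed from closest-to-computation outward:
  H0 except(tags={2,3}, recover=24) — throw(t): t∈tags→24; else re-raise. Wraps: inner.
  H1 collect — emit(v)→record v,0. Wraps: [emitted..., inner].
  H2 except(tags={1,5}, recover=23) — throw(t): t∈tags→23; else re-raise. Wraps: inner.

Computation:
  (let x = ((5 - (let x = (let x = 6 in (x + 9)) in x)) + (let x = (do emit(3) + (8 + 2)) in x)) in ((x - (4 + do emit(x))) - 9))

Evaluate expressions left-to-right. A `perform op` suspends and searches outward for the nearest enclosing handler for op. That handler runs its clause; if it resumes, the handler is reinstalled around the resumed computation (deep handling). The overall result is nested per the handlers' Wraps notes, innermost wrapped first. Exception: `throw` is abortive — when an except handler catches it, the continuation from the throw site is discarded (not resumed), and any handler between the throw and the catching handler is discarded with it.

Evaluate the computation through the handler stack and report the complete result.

Working:
emit(3) @ H1 ⇒ out+=3
emit(0) @ H1 ⇒ out+=0
H0 returns -13
H1 returns [3, 0, -13]
H2 returns [3, 0, -13]
= [3, 0, -13]

Answer: [3, 0, -13]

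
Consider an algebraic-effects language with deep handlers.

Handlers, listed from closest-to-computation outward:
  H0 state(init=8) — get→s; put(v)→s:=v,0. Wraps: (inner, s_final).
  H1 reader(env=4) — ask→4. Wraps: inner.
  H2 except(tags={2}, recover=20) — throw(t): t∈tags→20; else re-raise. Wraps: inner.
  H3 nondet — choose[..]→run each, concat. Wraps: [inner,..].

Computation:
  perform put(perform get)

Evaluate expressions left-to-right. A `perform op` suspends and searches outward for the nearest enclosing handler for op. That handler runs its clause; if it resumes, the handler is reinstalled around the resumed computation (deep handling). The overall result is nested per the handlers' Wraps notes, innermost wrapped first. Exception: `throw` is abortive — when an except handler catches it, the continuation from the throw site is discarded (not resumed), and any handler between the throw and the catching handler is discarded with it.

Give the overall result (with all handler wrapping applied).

Answer: [(0, 8)]

Working:
get @ H0 ⇒ 8
put(8) @ H0 ⇒ s:=8
H0 returns (0, 8)
H1 returns (0, 8)
H2 returns (0, 8)
H3 returns [(0, 8)]
= [(0, 8)]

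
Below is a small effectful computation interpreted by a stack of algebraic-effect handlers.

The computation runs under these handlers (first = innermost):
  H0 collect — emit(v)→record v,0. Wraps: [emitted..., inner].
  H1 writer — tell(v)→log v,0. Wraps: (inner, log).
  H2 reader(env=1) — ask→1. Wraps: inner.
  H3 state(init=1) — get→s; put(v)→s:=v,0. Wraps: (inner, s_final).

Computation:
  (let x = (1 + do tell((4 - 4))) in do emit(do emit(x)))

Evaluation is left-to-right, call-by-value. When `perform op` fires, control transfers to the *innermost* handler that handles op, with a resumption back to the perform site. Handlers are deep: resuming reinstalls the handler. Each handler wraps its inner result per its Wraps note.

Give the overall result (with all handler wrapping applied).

Answer: (([1, 0, 0], (0)), 1)

Working:
tell(0) @ H1 ⇒ log+=0
emit(1) @ H0 ⇒ out+=1
emit(0) @ H0 ⇒ out+=0
H0 returns [1, 0, 0]
H1 returns ([1, 0, 0], (0))
H2 returns ([1, 0, 0], (0))
H3 returns (([1, 0, 0], (0)), 1)
= (([1, 0, 0], (0)), 1)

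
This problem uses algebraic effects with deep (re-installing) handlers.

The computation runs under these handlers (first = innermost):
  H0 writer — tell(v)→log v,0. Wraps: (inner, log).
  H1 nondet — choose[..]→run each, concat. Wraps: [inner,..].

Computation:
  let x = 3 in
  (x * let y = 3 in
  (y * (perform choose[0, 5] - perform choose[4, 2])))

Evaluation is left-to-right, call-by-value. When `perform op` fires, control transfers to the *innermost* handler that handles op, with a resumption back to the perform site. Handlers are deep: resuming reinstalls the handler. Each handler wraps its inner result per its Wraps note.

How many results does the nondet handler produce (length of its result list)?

Answer: 4

Working:
choose[0, 5] @ H1
  branch[0] choose=0:
    choose[4, 2] @ H1
      branch[0] choose=4:
        H0 returns (-36, ())
        H1 returns [(-36, ())]
      branch[1] choose=2:
        H0 returns (-18, ())
        H1 returns [(-18, ())]
  branch[1] choose=5:
    choose[4, 2] @ H1
      branch[0] choose=4:
        H0 returns (9, ())
        H1 returns [(9, ())]
      branch[1] choose=2:
        H0 returns (27, ())
        H1 returns [(27, ())]
= [(-36, ()), (-18, ()), (9, ()), (27, ())]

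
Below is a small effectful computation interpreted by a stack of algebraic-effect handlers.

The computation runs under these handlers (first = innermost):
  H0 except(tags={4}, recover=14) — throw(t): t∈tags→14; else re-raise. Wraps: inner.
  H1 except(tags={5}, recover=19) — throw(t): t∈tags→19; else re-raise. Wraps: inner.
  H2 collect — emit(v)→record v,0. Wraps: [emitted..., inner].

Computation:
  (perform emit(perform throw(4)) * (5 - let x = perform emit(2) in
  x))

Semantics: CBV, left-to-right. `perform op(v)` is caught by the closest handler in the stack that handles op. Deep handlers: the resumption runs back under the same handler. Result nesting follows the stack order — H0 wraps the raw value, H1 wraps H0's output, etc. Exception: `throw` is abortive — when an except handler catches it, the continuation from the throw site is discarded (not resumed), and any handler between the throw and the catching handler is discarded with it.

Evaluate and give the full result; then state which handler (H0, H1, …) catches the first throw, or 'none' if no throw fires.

Step-by-step:
throw(4) @ H0 caught ⇒ 14
H1 returns 14
H2 returns [14]
= [14]

Answer: [14] ; first throw caught by: H0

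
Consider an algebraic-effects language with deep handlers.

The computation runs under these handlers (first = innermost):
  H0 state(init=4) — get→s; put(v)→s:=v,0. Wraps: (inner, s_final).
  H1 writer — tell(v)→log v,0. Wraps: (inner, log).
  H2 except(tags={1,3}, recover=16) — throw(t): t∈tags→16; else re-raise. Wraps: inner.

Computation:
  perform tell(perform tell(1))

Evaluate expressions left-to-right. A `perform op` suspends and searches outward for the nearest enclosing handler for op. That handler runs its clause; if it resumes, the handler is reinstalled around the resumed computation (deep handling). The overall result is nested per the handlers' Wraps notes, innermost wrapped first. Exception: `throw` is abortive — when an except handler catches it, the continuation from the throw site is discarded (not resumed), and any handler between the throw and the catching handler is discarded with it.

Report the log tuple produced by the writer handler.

Evaluation trace:
tell(1) @ H1 ⇒ log+=1
tell(0) @ H1 ⇒ log+=0
H0 returns (0, 4)
H1 returns ((0, 4), (1, 0))
H2 returns ((0, 4), (1, 0))
= ((0, 4), (1, 0))

Answer: (1, 0)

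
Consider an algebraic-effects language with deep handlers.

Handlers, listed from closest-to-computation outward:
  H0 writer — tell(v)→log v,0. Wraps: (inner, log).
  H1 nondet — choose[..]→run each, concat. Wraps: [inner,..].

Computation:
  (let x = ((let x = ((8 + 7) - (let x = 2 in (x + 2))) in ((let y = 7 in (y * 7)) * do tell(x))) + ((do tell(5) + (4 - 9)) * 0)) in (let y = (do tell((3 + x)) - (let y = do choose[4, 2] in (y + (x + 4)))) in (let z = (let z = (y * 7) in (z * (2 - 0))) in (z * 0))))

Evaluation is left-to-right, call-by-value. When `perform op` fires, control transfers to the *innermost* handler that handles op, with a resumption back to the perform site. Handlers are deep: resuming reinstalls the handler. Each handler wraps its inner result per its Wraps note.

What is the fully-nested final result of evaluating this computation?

Working:
tell(11) @ H0 ⇒ log+=11
tell(5) @ H0 ⇒ log+=5
tell(3) @ H0 ⇒ log+=3
choose[4, 2] @ H1
  branch[0] choose=4:
    H0 returns (0, (11, 5, 3))
    H1 returns [(0, (11, 5, 3))]
  branch[1] choose=2:
    H0 returns (0, (11, 5, 3))
    H1 returns [(0, (11, 5, 3))]
= [(0, (11, 5, 3)), (0, (11, 5, 3))]

Answer: [(0, (11, 5, 3)), (0, (11, 5, 3))]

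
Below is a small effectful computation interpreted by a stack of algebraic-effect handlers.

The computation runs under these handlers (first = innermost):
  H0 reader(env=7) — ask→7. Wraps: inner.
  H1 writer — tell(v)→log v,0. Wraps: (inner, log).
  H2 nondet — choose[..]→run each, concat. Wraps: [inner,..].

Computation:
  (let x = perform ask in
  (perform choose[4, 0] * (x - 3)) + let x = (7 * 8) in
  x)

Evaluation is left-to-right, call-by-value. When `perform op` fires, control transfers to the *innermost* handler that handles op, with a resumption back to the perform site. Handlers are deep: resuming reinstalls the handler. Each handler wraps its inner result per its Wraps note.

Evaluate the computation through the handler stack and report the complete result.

Working:
ask @ H0 ⇒ 7
choose[4, 0] @ H2
  branch[0] choose=4:
    H0 returns 72
    H1 returns (72, ())
    H2 returns [(72, ())]
  branch[1] choose=0:
    H0 returns 56
    H1 returns (56, ())
    H2 returns [(56, ())]
= [(72, ()), (56, ())]

Answer: [(72, ()), (56, ())]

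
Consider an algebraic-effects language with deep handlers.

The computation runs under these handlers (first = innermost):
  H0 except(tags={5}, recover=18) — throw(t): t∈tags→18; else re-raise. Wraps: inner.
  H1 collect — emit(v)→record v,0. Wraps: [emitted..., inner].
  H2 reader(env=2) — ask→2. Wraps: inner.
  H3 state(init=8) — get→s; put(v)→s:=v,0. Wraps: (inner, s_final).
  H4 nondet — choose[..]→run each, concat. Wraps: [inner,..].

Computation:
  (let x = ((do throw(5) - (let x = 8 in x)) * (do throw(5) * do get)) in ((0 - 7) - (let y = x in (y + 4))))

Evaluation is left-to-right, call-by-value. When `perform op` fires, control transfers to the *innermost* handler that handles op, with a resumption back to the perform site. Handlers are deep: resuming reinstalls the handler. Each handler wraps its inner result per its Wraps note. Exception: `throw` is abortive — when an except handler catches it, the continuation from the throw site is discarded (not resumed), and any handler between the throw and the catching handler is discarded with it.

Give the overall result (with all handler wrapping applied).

Evaluation trace:
throw(5) @ H0 caught ⇒ 18
H1 returns [18]
H2 returns [18]
H3 returns ([18], 8)
H4 returns [([18], 8)]
= [([18], 8)]

Answer: [([18], 8)]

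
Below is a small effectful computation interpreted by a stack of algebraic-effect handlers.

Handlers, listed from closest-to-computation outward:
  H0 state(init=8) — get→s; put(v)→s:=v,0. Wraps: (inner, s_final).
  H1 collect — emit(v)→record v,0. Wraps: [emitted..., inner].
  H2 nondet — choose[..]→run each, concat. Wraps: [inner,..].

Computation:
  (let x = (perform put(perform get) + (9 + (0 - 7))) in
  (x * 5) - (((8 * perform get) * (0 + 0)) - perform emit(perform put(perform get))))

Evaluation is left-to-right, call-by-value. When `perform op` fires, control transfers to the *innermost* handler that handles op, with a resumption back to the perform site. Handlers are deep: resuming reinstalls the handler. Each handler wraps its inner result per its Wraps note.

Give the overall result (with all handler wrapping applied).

Working:
get @ H0 ⇒ 8
put(8) @ H0 ⇒ s:=8
get @ H0 ⇒ 8
get @ H0 ⇒ 8
put(8) @ H0 ⇒ s:=8
emit(0) @ H1 ⇒ out+=0
H0 returns (10, 8)
H1 returns [0, (10, 8)]
H2 returns [[0, (10, 8)]]
= [[0, (10, 8)]]

Answer: [[0, (10, 8)]]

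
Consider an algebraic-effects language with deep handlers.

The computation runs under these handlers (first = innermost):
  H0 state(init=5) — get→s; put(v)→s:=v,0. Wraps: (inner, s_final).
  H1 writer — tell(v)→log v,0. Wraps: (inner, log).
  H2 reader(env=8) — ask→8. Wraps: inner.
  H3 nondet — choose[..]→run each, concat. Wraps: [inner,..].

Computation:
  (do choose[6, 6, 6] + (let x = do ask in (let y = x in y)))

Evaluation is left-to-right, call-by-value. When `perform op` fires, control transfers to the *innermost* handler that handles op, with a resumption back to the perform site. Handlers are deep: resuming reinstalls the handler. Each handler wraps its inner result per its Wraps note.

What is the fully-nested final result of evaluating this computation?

Evaluation trace:
choose[6, 6, 6] @ H3
  branch[0] choose=6:
    ask @ H2 ⇒ 8
    H0 returns (14, 5)
    H1 returns ((14, 5), ())
    H2 returns ((14, 5), ())
    H3 returns [((14, 5), ())]
  branch[1] choose=6:
    ask @ H2 ⇒ 8
    H0 returns (14, 5)
    H1 returns ((14, 5), ())
    H2 returns ((14, 5), ())
    H3 returns [((14, 5), ())]
  branch[2] choose=6:
    ask @ H2 ⇒ 8
    H0 returns (14, 5)
    H1 returns ((14, 5), ())
    H2 returns ((14, 5), ())
    H3 returns [((14, 5), ())]
= [((14, 5), ()), ((14, 5), ()), ((14, 5), ())]

Answer: [((14, 5), ()), ((14, 5), ()), ((14, 5), ())]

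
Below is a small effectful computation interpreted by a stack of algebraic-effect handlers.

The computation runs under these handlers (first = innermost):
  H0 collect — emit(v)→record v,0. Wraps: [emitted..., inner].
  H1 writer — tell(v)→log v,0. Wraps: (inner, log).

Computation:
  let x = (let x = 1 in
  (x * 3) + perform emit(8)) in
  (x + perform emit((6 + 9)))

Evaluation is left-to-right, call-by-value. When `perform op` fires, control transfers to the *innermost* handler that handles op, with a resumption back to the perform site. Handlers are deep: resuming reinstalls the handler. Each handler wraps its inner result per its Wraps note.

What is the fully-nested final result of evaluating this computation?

Answer: ([8, 15, 3], ())

Evaluation trace:
emit(8) @ H0 ⇒ out+=8
emit(15) @ H0 ⇒ out+=15
H0 returns [8, 15, 3]
H1 returns ([8, 15, 3], ())
= ([8, 15, 3], ())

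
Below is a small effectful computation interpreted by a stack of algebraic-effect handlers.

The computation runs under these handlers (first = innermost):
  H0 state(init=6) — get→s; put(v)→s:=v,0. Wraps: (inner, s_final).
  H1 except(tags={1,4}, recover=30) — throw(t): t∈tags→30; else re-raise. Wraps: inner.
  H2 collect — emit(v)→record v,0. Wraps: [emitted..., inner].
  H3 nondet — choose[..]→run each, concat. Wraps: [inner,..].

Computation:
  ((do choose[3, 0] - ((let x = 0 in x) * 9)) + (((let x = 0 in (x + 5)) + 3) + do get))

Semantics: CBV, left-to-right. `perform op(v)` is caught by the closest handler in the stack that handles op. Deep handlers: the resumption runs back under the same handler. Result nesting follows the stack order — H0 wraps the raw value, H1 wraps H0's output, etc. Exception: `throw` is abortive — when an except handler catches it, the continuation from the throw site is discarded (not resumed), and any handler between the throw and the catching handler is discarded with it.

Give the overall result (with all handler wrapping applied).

Working:
choose[3, 0] @ H3
  branch[0] choose=3:
    get @ H0 ⇒ 6
    H0 returns (17, 6)
    H1 returns (17, 6)
    H2 returns [(17, 6)]
    H3 returns [[(17, 6)]]
  branch[1] choose=0:
    get @ H0 ⇒ 6
    H0 returns (14, 6)
    H1 returns (14, 6)
    H2 returns [(14, 6)]
    H3 returns [[(14, 6)]]
= [[(17, 6)], [(14, 6)]]

Answer: [[(17, 6)], [(14, 6)]]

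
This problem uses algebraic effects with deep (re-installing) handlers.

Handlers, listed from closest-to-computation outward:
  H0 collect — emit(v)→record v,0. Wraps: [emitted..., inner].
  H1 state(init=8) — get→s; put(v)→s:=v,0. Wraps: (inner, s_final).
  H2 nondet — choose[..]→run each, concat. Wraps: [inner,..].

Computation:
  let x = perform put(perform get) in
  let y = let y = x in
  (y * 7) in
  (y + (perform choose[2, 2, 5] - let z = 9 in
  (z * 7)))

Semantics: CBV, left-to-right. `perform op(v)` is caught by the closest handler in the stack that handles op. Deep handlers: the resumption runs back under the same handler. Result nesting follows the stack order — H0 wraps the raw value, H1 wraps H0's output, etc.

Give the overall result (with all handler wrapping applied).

Evaluation trace:
get @ H1 ⇒ 8
put(8) @ H1 ⇒ s:=8
choose[2, 2, 5] @ H2
  branch[0] choose=2:
    H0 returns [-61]
    H1 returns ([-61], 8)
    H2 returns [([-61], 8)]
  branch[1] choose=2:
    H0 returns [-61]
    H1 returns ([-61], 8)
    H2 returns [([-61], 8)]
  branch[2] choose=5:
    H0 returns [-58]
    H1 returns ([-58], 8)
    H2 returns [([-58], 8)]
= [([-61], 8), ([-61], 8), ([-58], 8)]

Answer: [([-61], 8), ([-61], 8), ([-58], 8)]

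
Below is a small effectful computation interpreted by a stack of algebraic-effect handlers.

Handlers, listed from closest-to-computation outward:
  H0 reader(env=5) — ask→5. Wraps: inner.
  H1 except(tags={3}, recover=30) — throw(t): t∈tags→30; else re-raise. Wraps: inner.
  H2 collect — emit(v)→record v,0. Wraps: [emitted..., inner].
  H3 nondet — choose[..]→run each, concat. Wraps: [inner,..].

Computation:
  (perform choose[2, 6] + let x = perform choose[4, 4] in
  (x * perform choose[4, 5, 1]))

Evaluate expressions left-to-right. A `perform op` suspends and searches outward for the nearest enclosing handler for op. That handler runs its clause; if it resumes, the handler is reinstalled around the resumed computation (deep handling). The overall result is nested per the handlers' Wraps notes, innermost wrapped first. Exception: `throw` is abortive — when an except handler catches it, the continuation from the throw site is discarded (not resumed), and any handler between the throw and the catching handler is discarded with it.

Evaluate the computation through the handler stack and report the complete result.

Answer: [[18], [22], [6], [18], [22], [6], [22], [26], [10], [22], [26], [10]]

Evaluation trace:
choose[2, 6] @ H3
  branch[0] choose=2:
    choose[4, 4] @ H3
      branch[0] choose=4:
        choose[4, 5, 1] @ H3
          branch[0] choose=4:
            H0 returns 18
            H1 returns 18
            H2 returns [18]
            H3 returns [[18]]
          branch[1] choose=5:
            H0 returns 22
            H1 returns 22
            H2 returns [22]
            H3 returns [[22]]
          branch[2] choose=1:
            H0 returns 6
            H1 returns 6
            H2 returns [6]
            H3 returns [[6]]
      branch[1] choose=4:
        choose[4, 5, 1] @ H3
          branch[0] choose=4:
            H0 returns 18
            H1 returns 18
            H2 returns [18]
            H3 returns [[18]]
          branch[1] choose=5:
            H0 returns 22
            H1 returns 22
            H2 returns [22]
            H3 returns [[22]]
          branch[2] choose=1:
            H0 returns 6
            H1 returns 6
            H2 returns [6]
            H3 returns [[6]]
  branch[1] choose=6:
    choose[4, 4] @ H3
      branch[0] choose=4:
        choose[4, 5, 1] @ H3
          branch[0] choose=4:
            H0 returns 22
            H1 returns 22
            H2 returns [22]
            H3 returns [[22]]
          branch[1] choose=5:
            H0 returns 26
            H1 returns 26
            H2 returns [26]
            H3 returns [[26]]
          branch[2] choose=1:
            H0 returns 10
            H1 returns 10
            H2 returns [10]
            H3 returns [[10]]
      branch[1] choose=4:
        choose[4, 5, 1] @ H3
          branch[0] choose=4:
            H0 returns 22
            H1 returns 22
            H2 returns [22]
            H3 returns [[22]]
          branch[1] choose=5:
            H0 returns 26
            H1 returns 26
            H2 returns [26]
            H3 returns [[26]]
          branch[2] choose=1:
            H0 returns 10
            H1 returns 10
            H2 returns [10]
            H3 returns [[10]]
= [[18], [22], [6], [18], [22], [6], [22], [26], [10], [22], [26], [10]]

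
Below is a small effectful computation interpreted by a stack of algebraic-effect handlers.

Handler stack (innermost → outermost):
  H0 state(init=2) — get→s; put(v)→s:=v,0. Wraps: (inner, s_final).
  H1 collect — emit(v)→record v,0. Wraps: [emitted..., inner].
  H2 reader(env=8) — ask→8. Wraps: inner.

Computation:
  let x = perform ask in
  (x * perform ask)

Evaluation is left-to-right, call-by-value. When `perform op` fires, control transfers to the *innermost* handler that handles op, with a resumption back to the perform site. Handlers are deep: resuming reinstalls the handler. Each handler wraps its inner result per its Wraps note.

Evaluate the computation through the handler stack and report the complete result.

Answer: [(64, 2)]

Step-by-step:
ask @ H2 ⇒ 8
ask @ H2 ⇒ 8
H0 returns (64, 2)
H1 returns [(64, 2)]
H2 returns [(64, 2)]
= [(64, 2)]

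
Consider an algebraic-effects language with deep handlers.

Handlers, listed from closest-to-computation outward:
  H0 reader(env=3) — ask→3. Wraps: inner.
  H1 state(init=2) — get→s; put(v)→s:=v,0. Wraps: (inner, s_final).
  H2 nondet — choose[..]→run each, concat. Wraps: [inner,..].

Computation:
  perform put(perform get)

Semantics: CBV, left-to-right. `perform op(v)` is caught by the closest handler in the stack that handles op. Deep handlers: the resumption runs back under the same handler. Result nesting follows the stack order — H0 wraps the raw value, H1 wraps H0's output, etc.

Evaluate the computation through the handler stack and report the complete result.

Answer: [(0, 2)]

Working:
get @ H1 ⇒ 2
put(2) @ H1 ⇒ s:=2
H0 returns 0
H1 returns (0, 2)
H2 returns [(0, 2)]
= [(0, 2)]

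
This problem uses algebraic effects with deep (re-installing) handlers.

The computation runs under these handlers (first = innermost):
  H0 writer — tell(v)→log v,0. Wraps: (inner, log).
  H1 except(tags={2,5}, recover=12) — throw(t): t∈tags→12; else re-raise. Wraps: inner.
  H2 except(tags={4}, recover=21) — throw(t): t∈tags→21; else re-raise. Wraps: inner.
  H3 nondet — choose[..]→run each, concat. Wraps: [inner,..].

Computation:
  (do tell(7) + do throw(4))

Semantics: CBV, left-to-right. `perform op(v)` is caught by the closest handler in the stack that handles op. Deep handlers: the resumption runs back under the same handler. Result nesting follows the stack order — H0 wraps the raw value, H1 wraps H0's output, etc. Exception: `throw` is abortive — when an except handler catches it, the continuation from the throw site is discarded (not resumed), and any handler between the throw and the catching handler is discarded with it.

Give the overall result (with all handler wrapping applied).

Answer: [21]

Working:
tell(7) @ H0 ⇒ log+=7
throw(4) @ H1 re-raised
throw(4) @ H2 caught ⇒ 21
H3 returns [21]
= [21]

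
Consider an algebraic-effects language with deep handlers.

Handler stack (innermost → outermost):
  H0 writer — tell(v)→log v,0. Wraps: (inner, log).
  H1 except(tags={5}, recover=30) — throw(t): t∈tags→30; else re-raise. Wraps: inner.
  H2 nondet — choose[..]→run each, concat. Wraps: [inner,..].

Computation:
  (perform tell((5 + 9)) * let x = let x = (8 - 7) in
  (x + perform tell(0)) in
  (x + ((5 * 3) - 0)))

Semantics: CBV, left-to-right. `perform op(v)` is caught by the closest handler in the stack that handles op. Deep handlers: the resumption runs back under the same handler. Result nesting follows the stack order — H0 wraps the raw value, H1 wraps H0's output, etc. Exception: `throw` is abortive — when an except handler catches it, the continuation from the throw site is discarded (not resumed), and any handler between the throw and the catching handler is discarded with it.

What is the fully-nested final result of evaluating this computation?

Answer: [(0, (14, 0))]

Step-by-step:
tell(14) @ H0 ⇒ log+=14
tell(0) @ H0 ⇒ log+=0
H0 returns (0, (14, 0))
H1 returns (0, (14, 0))
H2 returns [(0, (14, 0))]
= [(0, (14, 0))]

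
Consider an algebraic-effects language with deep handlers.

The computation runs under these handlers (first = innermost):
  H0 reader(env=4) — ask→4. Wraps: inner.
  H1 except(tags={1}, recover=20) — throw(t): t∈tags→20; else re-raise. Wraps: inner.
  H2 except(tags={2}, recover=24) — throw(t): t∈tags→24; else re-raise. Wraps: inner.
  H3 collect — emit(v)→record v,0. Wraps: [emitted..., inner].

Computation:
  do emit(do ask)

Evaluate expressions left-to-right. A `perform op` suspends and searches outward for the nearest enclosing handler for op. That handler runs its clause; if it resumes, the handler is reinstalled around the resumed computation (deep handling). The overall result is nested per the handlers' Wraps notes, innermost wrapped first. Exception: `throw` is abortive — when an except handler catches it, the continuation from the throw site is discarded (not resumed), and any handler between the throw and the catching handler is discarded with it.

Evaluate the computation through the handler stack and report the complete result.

Answer: [4, 0]

Evaluation trace:
ask @ H0 ⇒ 4
emit(4) @ H3 ⇒ out+=4
H0 returns 0
H1 returns 0
H2 returns 0
H3 returns [4, 0]
= [4, 0]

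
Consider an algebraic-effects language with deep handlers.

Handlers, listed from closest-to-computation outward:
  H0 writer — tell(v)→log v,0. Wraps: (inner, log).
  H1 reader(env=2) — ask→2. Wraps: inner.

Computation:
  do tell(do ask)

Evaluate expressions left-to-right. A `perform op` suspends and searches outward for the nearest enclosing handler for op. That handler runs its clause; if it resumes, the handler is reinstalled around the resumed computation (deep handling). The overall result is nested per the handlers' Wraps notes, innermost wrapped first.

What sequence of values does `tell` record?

Working:
ask @ H1 ⇒ 2
tell(2) @ H0 ⇒ log+=2
H0 returns (0, (2))
H1 returns (0, (2))
= (0, (2))

Answer: (2)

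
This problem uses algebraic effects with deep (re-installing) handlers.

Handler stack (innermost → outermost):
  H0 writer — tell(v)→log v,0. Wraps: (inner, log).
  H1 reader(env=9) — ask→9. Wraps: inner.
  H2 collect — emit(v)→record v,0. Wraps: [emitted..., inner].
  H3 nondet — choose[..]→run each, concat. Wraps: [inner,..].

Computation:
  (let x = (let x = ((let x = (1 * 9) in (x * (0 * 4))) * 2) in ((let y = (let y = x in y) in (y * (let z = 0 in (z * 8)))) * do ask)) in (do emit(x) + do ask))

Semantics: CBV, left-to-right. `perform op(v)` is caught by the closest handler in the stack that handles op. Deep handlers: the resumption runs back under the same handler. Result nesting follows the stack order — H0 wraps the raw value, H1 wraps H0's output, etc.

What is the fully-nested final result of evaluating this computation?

Evaluation trace:
ask @ H1 ⇒ 9
emit(0) @ H2 ⇒ out+=0
ask @ H1 ⇒ 9
H0 returns (9, ())
H1 returns (9, ())
H2 returns [0, (9, ())]
H3 returns [[0, (9, ())]]
= [[0, (9, ())]]

Answer: [[0, (9, ())]]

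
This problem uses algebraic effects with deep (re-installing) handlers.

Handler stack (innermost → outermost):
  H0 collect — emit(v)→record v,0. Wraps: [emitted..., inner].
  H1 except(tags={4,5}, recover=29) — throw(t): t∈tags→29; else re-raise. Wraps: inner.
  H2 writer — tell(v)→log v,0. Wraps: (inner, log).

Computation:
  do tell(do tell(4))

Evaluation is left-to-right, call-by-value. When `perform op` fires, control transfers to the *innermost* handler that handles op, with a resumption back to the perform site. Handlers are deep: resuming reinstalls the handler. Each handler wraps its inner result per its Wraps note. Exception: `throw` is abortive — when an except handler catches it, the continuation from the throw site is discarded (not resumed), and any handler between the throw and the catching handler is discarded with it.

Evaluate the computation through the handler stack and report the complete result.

Answer: ([0], (4, 0))

Working:
tell(4) @ H2 ⇒ log+=4
tell(0) @ H2 ⇒ log+=0
H0 returns [0]
H1 returns [0]
H2 returns ([0], (4, 0))
= ([0], (4, 0))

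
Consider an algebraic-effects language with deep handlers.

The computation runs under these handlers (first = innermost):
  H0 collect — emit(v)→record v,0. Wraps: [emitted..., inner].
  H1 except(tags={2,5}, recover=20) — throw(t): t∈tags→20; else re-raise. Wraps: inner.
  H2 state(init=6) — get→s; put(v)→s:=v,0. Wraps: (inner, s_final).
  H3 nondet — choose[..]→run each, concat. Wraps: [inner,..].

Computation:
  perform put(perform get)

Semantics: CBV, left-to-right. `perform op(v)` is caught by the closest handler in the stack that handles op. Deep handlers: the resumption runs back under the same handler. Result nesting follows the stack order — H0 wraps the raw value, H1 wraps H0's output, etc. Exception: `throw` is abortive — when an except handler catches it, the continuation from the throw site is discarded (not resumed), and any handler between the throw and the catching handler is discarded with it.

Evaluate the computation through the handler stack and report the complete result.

Step-by-step:
get @ H2 ⇒ 6
put(6) @ H2 ⇒ s:=6
H0 returns [0]
H1 returns [0]
H2 returns ([0], 6)
H3 returns [([0], 6)]
= [([0], 6)]

Answer: [([0], 6)]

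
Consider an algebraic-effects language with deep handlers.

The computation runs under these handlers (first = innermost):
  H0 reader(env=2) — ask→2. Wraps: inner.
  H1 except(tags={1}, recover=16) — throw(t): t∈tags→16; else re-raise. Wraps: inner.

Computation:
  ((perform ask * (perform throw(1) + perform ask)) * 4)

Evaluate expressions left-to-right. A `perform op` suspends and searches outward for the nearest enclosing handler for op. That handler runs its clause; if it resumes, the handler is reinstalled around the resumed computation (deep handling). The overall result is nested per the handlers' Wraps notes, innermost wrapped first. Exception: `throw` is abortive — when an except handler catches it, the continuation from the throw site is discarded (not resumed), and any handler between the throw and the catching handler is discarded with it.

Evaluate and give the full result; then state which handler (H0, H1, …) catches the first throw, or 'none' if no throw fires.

Answer: 16 ; first throw caught by: H1

Step-by-step:
ask @ H0 ⇒ 2
throw(1) @ H1 caught ⇒ 16
= 16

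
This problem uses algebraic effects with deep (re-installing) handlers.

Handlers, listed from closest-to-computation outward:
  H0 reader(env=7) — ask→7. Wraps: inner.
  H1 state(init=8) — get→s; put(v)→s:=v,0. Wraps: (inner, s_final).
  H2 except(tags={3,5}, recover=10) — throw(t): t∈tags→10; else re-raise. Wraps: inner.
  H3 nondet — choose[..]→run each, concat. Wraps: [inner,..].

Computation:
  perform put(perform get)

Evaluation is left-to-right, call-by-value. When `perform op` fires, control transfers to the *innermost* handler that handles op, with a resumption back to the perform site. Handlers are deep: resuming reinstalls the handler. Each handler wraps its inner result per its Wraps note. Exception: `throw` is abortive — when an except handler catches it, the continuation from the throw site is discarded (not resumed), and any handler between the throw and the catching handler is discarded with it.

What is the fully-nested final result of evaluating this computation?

Answer: [(0, 8)]

Step-by-step:
get @ H1 ⇒ 8
put(8) @ H1 ⇒ s:=8
H0 returns 0
H1 returns (0, 8)
H2 returns (0, 8)
H3 returns [(0, 8)]
= [(0, 8)]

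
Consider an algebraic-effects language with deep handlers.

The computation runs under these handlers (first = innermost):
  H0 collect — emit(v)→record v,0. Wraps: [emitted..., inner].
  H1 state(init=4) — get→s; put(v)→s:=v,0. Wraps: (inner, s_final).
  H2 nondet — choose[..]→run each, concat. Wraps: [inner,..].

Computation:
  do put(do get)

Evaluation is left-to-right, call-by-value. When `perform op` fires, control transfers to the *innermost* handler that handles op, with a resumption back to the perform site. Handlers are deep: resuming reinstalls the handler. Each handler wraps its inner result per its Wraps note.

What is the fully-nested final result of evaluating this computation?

Answer: [([0], 4)]

Evaluation trace:
get @ H1 ⇒ 4
put(4) @ H1 ⇒ s:=4
H0 returns [0]
H1 returns ([0], 4)
H2 returns [([0], 4)]
= [([0], 4)]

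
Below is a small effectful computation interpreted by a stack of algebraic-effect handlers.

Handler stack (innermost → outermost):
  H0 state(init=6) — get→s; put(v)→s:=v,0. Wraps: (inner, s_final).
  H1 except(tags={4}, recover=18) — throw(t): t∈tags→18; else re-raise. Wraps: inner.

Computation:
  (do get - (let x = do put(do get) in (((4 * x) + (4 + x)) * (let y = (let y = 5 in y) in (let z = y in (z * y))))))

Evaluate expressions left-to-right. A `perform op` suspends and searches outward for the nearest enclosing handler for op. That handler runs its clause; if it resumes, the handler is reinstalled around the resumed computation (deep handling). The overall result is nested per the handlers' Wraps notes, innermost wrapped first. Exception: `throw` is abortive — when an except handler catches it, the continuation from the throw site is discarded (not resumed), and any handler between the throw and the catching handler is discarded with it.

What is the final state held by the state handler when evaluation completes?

Answer: 6

Working:
get @ H0 ⇒ 6
get @ H0 ⇒ 6
put(6) @ H0 ⇒ s:=6
H0 returns (-94, 6)
H1 returns (-94, 6)
= (-94, 6)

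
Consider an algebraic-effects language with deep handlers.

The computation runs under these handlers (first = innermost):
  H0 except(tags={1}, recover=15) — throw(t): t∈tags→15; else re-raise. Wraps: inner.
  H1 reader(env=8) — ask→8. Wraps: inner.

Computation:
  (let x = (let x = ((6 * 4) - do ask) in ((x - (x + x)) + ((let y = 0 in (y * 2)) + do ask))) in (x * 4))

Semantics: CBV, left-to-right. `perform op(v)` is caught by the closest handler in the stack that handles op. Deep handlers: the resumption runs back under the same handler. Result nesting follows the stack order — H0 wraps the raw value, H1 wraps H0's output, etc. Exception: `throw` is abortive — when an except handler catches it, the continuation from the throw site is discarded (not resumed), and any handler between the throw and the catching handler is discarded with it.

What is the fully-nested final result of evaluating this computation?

Step-by-step:
ask @ H1 ⇒ 8
ask @ H1 ⇒ 8
H0 returns -32
H1 returns -32
= -32

Answer: -32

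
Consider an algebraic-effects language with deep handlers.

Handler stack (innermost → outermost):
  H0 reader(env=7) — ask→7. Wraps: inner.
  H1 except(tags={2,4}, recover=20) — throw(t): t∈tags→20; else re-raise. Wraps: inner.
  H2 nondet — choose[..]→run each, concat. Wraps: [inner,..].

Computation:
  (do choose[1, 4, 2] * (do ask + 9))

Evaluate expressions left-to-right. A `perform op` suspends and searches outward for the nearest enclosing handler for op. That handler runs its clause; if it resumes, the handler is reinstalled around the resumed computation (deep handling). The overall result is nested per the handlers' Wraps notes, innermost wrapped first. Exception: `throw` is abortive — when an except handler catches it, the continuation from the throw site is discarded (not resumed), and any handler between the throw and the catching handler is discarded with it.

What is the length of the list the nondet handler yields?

Step-by-step:
choose[1, 4, 2] @ H2
  branch[0] choose=1:
    ask @ H0 ⇒ 7
    H0 returns 16
    H1 returns 16
    H2 returns [16]
  branch[1] choose=4:
    ask @ H0 ⇒ 7
    H0 returns 64
    H1 returns 64
    H2 returns [64]
  branch[2] choose=2:
    ask @ H0 ⇒ 7
    H0 returns 32
    H1 returns 32
    H2 returns [32]
= [16, 64, 32]

Answer: 3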